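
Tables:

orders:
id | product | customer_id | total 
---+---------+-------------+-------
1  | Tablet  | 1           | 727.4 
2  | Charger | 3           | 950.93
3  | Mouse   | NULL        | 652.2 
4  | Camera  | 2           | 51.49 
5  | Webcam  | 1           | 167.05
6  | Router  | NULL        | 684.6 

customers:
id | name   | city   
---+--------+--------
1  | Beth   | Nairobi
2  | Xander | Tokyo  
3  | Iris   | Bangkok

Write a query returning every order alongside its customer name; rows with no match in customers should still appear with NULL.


LEFT JOIN keeps every row from orders (the left table); where customer_id has no match in customers, the customer columns become NULL. Walk through each order:
  - order 1 (Tablet): customer_id=1 -> matches Beth
  - order 2 (Charger): customer_id=3 -> matches Iris
  - order 3 (Mouse): customer_id=NULL, no match -> kept with NULL
  - order 4 (Camera): customer_id=2 -> matches Xander
  - order 5 (Webcam): customer_id=1 -> matches Beth
  - order 6 (Router): customer_id=NULL, no match -> kept with NULL
All 6 rows appear; 2 have NULL customer.

SQL:
SELECT a.product, b.name AS customer
FROM orders a
LEFT JOIN customers b ON a.customer_id = b.id

Result:
product | customer
--------+---------
Tablet  | Beth    
Charger | Iris    
Mouse   | NULL    
Camera  | Xander  
Webcam  | Beth    
Router  | NULL    


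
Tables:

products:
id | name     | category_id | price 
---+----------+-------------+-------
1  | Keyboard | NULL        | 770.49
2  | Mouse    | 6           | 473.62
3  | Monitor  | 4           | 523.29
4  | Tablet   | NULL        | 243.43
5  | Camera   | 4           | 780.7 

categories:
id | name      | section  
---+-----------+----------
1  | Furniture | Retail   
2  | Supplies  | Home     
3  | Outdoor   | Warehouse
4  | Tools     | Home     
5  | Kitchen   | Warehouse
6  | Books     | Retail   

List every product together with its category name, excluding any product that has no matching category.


INNER JOIN keeps only products rows whose category_id matches an id in categories. Walk through each product:
  - product 1 (Keyboard): category_id=NULL, no match -> dropped
  - product 2 (Mouse): category_id=6 -> matches Books
  - product 3 (Monitor): category_id=4 -> matches Tools
  - product 4 (Tablet): category_id=NULL, no match -> dropped
  - product 5 (Camera): category_id=4 -> matches Tools
So 2 of 5 rows are dropped.

SQL:
SELECT a.name, b.name AS category
FROM products a
INNER JOIN categories b ON a.category_id = b.id

Result:
name    | category
--------+---------
Mouse   | Books   
Monitor | Tools   
Camera  | Tools   


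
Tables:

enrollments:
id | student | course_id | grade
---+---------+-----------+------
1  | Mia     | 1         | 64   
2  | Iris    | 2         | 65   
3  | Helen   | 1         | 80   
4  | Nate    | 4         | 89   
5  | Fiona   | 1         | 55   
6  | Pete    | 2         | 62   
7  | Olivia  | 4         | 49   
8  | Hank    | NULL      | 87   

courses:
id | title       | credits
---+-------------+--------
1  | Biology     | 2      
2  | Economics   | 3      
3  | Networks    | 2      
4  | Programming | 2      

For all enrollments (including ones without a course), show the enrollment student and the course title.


LEFT JOIN keeps every row from enrollments (the left table); where course_id has no match in courses, the course columns become NULL. Walk through each enrollment:
  - enrollment 1 (Mia): course_id=1 -> matches Biology
  - enrollment 2 (Iris): course_id=2 -> matches Economics
  - enrollment 3 (Helen): course_id=1 -> matches Biology
  - enrollment 4 (Nate): course_id=4 -> matches Programming
  - enrollment 5 (Fiona): course_id=1 -> matches Biology
  - enrollment 6 (Pete): course_id=2 -> matches Economics
  - enrollment 7 (Olivia): course_id=4 -> matches Programming
  - enrollment 8 (Hank): course_id=NULL, no match -> kept with NULL
All 8 rows appear; 1 has NULL course.

SQL:
SELECT a.student, b.title AS course
FROM enrollments a
LEFT JOIN courses b ON a.course_id = b.id

Result:
student | course     
--------+------------
Mia     | Biology    
Iris    | Economics  
Helen   | Biology    
Nate    | Programming
Fiona   | Biology    
Pete    | Economics  
Olivia  | Programming
Hank    | NULL       


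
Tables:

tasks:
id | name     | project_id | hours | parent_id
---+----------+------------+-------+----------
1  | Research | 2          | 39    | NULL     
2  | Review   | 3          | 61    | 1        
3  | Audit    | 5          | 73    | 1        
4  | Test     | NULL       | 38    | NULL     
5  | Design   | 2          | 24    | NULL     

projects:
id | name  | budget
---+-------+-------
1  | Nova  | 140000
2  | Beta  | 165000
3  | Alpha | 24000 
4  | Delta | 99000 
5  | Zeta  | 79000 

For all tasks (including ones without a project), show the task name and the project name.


LEFT JOIN keeps every row from tasks (the left table); where project_id has no match in projects, the project columns become NULL. Walk through each task:
  - task 1 (Research): project_id=2 -> matches Beta
  - task 2 (Review): project_id=3 -> matches Alpha
  - task 3 (Audit): project_id=5 -> matches Zeta
  - task 4 (Test): project_id=NULL, no match -> kept with NULL
  - task 5 (Design): project_id=2 -> matches Beta
All 5 rows appear; 1 has NULL project.

SQL:
SELECT a.name, b.name AS project
FROM tasks a
LEFT JOIN projects b ON a.project_id = b.id

Result:
name     | project
---------+--------
Research | Beta   
Review   | Alpha  
Audit    | Zeta   
Test     | NULL   
Design   | Beta   


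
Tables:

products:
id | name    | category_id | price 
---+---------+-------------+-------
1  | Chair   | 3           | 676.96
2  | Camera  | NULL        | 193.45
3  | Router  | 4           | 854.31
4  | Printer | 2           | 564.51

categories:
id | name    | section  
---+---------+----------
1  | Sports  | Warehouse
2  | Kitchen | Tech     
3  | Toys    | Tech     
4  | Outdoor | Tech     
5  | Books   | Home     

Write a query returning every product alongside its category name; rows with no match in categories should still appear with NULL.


LEFT JOIN keeps every row from products (the left table); where category_id has no match in categories, the category columns become NULL. Walk through each product:
  - product 1 (Chair): category_id=3 -> matches Toys
  - product 2 (Camera): category_id=NULL, no match -> kept with NULL
  - product 3 (Router): category_id=4 -> matches Outdoor
  - product 4 (Printer): category_id=2 -> matches Kitchen
All 4 rows appear; 1 has NULL category.

SQL:
SELECT a.name, b.name AS category
FROM products a
LEFT JOIN categories b ON a.category_id = b.id

Result:
name    | category
--------+---------
Chair   | Toys    
Camera  | NULL    
Router  | Outdoor 
Printer | Kitchen 


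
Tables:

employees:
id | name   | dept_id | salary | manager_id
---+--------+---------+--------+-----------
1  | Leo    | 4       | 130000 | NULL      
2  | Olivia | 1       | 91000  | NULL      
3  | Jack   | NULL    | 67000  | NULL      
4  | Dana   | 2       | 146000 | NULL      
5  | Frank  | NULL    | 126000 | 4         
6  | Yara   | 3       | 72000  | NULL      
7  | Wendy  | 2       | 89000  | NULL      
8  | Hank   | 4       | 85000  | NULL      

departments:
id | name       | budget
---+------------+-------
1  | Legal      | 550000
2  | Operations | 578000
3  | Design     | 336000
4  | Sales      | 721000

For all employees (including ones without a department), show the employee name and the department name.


LEFT JOIN keeps every row from employees (the left table); where dept_id has no match in departments, the department columns become NULL. Walk through each employee:
  - employee 1 (Leo): dept_id=4 -> matches Sales
  - employee 2 (Olivia): dept_id=1 -> matches Legal
  - employee 3 (Jack): dept_id=NULL, no match -> kept with NULL
  - employee 4 (Dana): dept_id=2 -> matches Operations
  - employee 5 (Frank): dept_id=NULL, no match -> kept with NULL
  - employee 6 (Yara): dept_id=3 -> matches Design
  - employee 7 (Wendy): dept_id=2 -> matches Operations
  - employee 8 (Hank): dept_id=4 -> matches Sales
All 8 rows appear; 2 have NULL department.

SQL:
SELECT a.name, b.name AS department
FROM employees a
LEFT JOIN departments b ON a.dept_id = b.id

Result:
name   | department
-------+-----------
Leo    | Sales     
Olivia | Legal     
Jack   | NULL      
Dana   | Operations
Frank  | NULL      
Yara   | Design    
Wendy  | Operations
Hank   | Sales     


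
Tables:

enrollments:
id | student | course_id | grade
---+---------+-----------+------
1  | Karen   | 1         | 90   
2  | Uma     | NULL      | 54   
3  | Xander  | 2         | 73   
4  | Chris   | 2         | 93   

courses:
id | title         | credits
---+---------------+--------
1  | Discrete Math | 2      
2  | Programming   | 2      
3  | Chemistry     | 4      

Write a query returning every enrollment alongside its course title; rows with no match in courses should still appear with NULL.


LEFT JOIN keeps every row from enrollments (the left table); where course_id has no match in courses, the course columns become NULL. Walk through each enrollment:
  - enrollment 1 (Karen): course_id=1 -> matches Discrete Math
  - enrollment 2 (Uma): course_id=NULL, no match -> kept with NULL
  - enrollment 3 (Xander): course_id=2 -> matches Programming
  - enrollment 4 (Chris): course_id=2 -> matches Programming
All 4 rows appear; 1 has NULL course.

SQL:
SELECT a.student, b.title AS course
FROM enrollments a
LEFT JOIN courses b ON a.course_id = b.id

Result:
student | course       
--------+--------------
Karen   | Discrete Math
Uma     | NULL         
Xander  | Programming  
Chris   | Programming  


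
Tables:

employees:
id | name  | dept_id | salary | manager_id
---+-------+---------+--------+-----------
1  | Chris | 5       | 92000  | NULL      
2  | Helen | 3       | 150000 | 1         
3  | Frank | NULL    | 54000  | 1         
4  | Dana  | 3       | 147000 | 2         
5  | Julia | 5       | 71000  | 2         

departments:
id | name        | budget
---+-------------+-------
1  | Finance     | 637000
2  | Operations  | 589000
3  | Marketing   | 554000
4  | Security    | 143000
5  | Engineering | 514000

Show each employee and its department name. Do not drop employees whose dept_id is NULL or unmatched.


LEFT JOIN keeps every row from employees (the left table); where dept_id has no match in departments, the department columns become NULL. Walk through each employee:
  - employee 1 (Chris): dept_id=5 -> matches Engineering
  - employee 2 (Helen): dept_id=3 -> matches Marketing
  - employee 3 (Frank): dept_id=NULL, no match -> kept with NULL
  - employee 4 (Dana): dept_id=3 -> matches Marketing
  - employee 5 (Julia): dept_id=5 -> matches Engineering
All 5 rows appear; 1 has NULL department.

SQL:
SELECT a.name, b.name AS department
FROM employees a
LEFT JOIN departments b ON a.dept_id = b.id

Result:
name  | department 
------+------------
Chris | Engineering
Helen | Marketing  
Frank | NULL       
Dana  | Marketing  
Julia | Engineering


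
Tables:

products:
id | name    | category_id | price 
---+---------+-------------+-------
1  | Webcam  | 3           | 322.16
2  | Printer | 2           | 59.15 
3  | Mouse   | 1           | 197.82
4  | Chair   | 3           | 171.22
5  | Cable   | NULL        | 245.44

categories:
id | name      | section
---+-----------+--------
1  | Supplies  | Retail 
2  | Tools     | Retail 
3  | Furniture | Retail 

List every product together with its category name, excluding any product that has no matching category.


INNER JOIN keeps only products rows whose category_id matches an id in categories. Walk through each product:
  - product 1 (Webcam): category_id=3 -> matches Furniture
  - product 2 (Printer): category_id=2 -> matches Tools
  - product 3 (Mouse): category_id=1 -> matches Supplies
  - product 4 (Chair): category_id=3 -> matches Furniture
  - product 5 (Cable): category_id=NULL, no match -> dropped
So 1 of 5 rows is dropped.

SQL:
SELECT a.name, b.name AS category
FROM products a
INNER JOIN categories b ON a.category_id = b.id

Result:
name    | category 
--------+----------
Webcam  | Furniture
Printer | Tools    
Mouse   | Supplies 
Chair   | Furniture


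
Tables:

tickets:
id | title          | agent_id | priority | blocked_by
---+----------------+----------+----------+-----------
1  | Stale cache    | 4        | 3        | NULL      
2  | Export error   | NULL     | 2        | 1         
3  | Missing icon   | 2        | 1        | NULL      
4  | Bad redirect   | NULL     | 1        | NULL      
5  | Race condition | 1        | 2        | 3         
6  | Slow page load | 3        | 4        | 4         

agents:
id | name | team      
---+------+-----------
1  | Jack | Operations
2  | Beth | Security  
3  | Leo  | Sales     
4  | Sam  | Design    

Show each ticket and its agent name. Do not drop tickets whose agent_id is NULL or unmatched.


LEFT JOIN keeps every row from tickets (the left table); where agent_id has no match in agents, the agent columns become NULL. Walk through each ticket:
  - ticket 1 (Stale cache): agent_id=4 -> matches Sam
  - ticket 2 (Export error): agent_id=NULL, no match -> kept with NULL
  - ticket 3 (Missing icon): agent_id=2 -> matches Beth
  - ticket 4 (Bad redirect): agent_id=NULL, no match -> kept with NULL
  - ticket 5 (Race condition): agent_id=1 -> matches Jack
  - ticket 6 (Slow page load): agent_id=3 -> matches Leo
All 6 rows appear; 2 have NULL agent.

SQL:
SELECT a.title, b.name AS agent
FROM tickets a
LEFT JOIN agents b ON a.agent_id = b.id

Result:
title          | agent
---------------+------
Stale cache    | Sam  
Export error   | NULL 
Missing icon   | Beth 
Bad redirect   | NULL 
Race condition | Jack 
Slow page load | Leo  


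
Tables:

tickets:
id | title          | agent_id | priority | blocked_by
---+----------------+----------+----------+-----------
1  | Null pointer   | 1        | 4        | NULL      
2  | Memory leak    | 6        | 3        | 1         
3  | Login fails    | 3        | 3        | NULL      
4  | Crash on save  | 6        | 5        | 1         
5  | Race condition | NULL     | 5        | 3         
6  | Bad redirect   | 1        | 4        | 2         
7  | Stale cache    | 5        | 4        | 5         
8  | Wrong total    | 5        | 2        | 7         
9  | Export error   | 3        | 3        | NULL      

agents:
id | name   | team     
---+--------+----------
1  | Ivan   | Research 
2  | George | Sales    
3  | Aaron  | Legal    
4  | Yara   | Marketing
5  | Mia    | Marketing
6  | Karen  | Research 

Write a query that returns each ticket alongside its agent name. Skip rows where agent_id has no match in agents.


INNER JOIN keeps only tickets rows whose agent_id matches an id in agents. Walk through each ticket:
  - ticket 1 (Null pointer): agent_id=1 -> matches Ivan
  - ticket 2 (Memory leak): agent_id=6 -> matches Karen
  - ticket 3 (Login fails): agent_id=3 -> matches Aaron
  - ticket 4 (Crash on save): agent_id=6 -> matches Karen
  - ticket 5 (Race condition): agent_id=NULL, no match -> dropped
  - ticket 6 (Bad redirect): agent_id=1 -> matches Ivan
  - ticket 7 (Stale cache): agent_id=5 -> matches Mia
  - ticket 8 (Wrong total): agent_id=5 -> matches Mia
  - ticket 9 (Export error): agent_id=3 -> matches Aaron
So 1 of 9 rows is dropped.

SQL:
SELECT a.title, b.name AS agent
FROM tickets a
INNER JOIN agents b ON a.agent_id = b.id

Result:
title         | agent
--------------+------
Null pointer  | Ivan 
Memory leak   | Karen
Login fails   | Aaron
Crash on save | Karen
Bad redirect  | Ivan 
Stale cache   | Mia  
Wrong total   | Mia  
Export error  | Aaron


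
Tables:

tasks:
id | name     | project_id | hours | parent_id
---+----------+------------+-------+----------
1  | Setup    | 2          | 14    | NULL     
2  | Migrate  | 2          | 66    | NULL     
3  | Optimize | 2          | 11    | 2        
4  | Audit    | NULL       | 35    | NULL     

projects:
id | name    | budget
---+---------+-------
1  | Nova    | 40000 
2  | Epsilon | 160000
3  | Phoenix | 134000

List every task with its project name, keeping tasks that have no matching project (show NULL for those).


LEFT JOIN keeps every row from tasks (the left table); where project_id has no match in projects, the project columns become NULL. Walk through each task:
  - task 1 (Setup): project_id=2 -> matches Epsilon
  - task 2 (Migrate): project_id=2 -> matches Epsilon
  - task 3 (Optimize): project_id=2 -> matches Epsilon
  - task 4 (Audit): project_id=NULL, no match -> kept with NULL
All 4 rows appear; 1 has NULL project.

SQL:
SELECT a.name, b.name AS project
FROM tasks a
LEFT JOIN projects b ON a.project_id = b.id

Result:
name     | project
---------+--------
Setup    | Epsilon
Migrate  | Epsilon
Optimize | Epsilon
Audit    | NULL   


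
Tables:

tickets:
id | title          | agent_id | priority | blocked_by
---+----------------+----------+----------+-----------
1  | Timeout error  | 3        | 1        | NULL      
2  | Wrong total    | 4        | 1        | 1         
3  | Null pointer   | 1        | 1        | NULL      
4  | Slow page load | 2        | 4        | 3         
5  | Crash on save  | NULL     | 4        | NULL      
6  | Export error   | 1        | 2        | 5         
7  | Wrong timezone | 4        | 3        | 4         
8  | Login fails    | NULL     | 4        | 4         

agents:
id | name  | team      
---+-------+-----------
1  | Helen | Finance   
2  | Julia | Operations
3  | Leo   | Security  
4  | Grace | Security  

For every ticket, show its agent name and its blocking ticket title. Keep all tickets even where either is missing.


Two LEFT JOINs from the same base table tickets: one to agents via agent_id, one to tickets itself via blocked_by. Both are LEFT so every ticket is preserved.
Match against agents:
  - ticket 1 (Timeout error): agent_id=3 -> matches Leo
  - ticket 2 (Wrong total): agent_id=4 -> matches Grace
  - ticket 3 (Null pointer): agent_id=1 -> matches Helen
  - ticket 4 (Slow page load): agent_id=2 -> matches Julia
  - ticket 5 (Crash on save): agent_id=NULL, no match -> kept with NULL
  - ticket 6 (Export error): agent_id=1 -> matches Helen
  - ticket 7 (Wrong timezone): agent_id=4 -> matches Grace
  - ticket 8 (Login fails): agent_id=NULL, no match -> kept with NULL
Match against tickets (self):
  - ticket 1 (Timeout error): blocked_by=NULL -> NULL
  - ticket 2 (Wrong total): blocked_by=1 -> Timeout error
  - ticket 3 (Null pointer): blocked_by=NULL -> NULL
  - ticket 4 (Slow page load): blocked_by=3 -> Null pointer
  - ticket 5 (Crash on save): blocked_by=NULL -> NULL
  - ticket 6 (Export error): blocked_by=5 -> Crash on save
  - ticket 7 (Wrong timezone): blocked_by=4 -> Slow page load
  - ticket 8 (Login fails): blocked_by=4 -> Slow page load

SQL:
SELECT a.title, b.name AS agent, c.title AS blocked_by
FROM tickets a
LEFT JOIN agents b ON a.agent_id = b.id
LEFT JOIN tickets c ON a.blocked_by = c.id

Result:
title          | agent | blocked_by    
---------------+-------+---------------
Timeout error  | Leo   | NULL          
Wrong total    | Grace | Timeout error 
Null pointer   | Helen | NULL          
Slow page load | Julia | Null pointer  
Crash on save  | NULL  | NULL          
Export error   | Helen | Crash on save 
Wrong timezone | Grace | Slow page load
Login fails    | NULL  | Slow page load


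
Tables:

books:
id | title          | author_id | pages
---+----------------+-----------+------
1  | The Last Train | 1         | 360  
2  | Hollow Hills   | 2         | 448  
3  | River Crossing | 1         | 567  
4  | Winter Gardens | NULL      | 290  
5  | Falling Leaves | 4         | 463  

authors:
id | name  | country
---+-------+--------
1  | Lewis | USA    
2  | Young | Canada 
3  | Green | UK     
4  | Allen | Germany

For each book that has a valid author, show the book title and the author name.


INNER JOIN keeps only books rows whose author_id matches an id in authors. Walk through each book:
  - book 1 (The Last Train): author_id=1 -> matches Lewis
  - book 2 (Hollow Hills): author_id=2 -> matches Young
  - book 3 (River Crossing): author_id=1 -> matches Lewis
  - book 4 (Winter Gardens): author_id=NULL, no match -> dropped
  - book 5 (Falling Leaves): author_id=4 -> matches Allen
So 1 of 5 rows is dropped.

SQL:
SELECT a.title, b.name AS author
FROM books a
INNER JOIN authors b ON a.author_id = b.id

Result:
title          | author
---------------+-------
The Last Train | Lewis 
Hollow Hills   | Young 
River Crossing | Lewis 
Falling Leaves | Allen 


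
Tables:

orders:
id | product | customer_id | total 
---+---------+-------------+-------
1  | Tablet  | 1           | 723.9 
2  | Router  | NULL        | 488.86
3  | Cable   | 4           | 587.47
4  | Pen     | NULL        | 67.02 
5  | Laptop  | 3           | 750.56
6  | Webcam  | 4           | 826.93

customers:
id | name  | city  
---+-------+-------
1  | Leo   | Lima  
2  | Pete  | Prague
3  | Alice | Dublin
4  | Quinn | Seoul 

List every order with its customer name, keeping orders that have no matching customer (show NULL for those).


LEFT JOIN keeps every row from orders (the left table); where customer_id has no match in customers, the customer columns become NULL. Walk through each order:
  - order 1 (Tablet): customer_id=1 -> matches Leo
  - order 2 (Router): customer_id=NULL, no match -> kept with NULL
  - order 3 (Cable): customer_id=4 -> matches Quinn
  - order 4 (Pen): customer_id=NULL, no match -> kept with NULL
  - order 5 (Laptop): customer_id=3 -> matches Alice
  - order 6 (Webcam): customer_id=4 -> matches Quinn
All 6 rows appear; 2 have NULL customer.

SQL:
SELECT a.product, b.name AS customer
FROM orders a
LEFT JOIN customers b ON a.customer_id = b.id

Result:
product | customer
--------+---------
Tablet  | Leo     
Router  | NULL    
Cable   | Quinn   
Pen     | NULL    
Laptop  | Alice   
Webcam  | Quinn   


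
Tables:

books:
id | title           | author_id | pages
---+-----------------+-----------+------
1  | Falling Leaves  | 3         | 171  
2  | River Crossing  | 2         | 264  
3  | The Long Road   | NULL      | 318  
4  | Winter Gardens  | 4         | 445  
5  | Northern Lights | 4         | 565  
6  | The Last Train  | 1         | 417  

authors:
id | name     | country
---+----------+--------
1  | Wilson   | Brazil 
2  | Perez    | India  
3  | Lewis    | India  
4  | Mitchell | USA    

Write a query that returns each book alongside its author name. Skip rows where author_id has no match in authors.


INNER JOIN keeps only books rows whose author_id matches an id in authors. Walk through each book:
  - book 1 (Falling Leaves): author_id=3 -> matches Lewis
  - book 2 (River Crossing): author_id=2 -> matches Perez
  - book 3 (The Long Road): author_id=NULL, no match -> dropped
  - book 4 (Winter Gardens): author_id=4 -> matches Mitchell
  - book 5 (Northern Lights): author_id=4 -> matches Mitchell
  - book 6 (The Last Train): author_id=1 -> matches Wilson
So 1 of 6 rows is dropped.

SQL:
SELECT a.title, b.name AS author
FROM books a
INNER JOIN authors b ON a.author_id = b.id

Result:
title           | author  
----------------+---------
Falling Leaves  | Lewis   
River Crossing  | Perez   
Winter Gardens  | Mitchell
Northern Lights | Mitchell
The Last Train  | Wilson  


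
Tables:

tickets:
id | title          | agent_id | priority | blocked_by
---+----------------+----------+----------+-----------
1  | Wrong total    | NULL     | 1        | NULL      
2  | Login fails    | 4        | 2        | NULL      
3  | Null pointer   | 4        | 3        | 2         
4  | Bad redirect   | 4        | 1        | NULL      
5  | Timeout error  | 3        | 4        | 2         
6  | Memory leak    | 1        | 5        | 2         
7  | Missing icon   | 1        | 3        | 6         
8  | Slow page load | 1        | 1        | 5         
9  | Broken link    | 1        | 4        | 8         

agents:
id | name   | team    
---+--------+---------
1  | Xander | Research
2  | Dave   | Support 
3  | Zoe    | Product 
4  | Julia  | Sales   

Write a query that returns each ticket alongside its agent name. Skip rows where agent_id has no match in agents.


INNER JOIN keeps only tickets rows whose agent_id matches an id in agents. Walk through each ticket:
  - ticket 1 (Wrong total): agent_id=NULL, no match -> dropped
  - ticket 2 (Login fails): agent_id=4 -> matches Julia
  - ticket 3 (Null pointer): agent_id=4 -> matches Julia
  - ticket 4 (Bad redirect): agent_id=4 -> matches Julia
  - ticket 5 (Timeout error): agent_id=3 -> matches Zoe
  - ticket 6 (Memory leak): agent_id=1 -> matches Xander
  - ticket 7 (Missing icon): agent_id=1 -> matches Xander
  - ticket 8 (Slow page load): agent_id=1 -> matches Xander
  - ticket 9 (Broken link): agent_id=1 -> matches Xander
So 1 of 9 rows is dropped.

SQL:
SELECT a.title, b.name AS agent
FROM tickets a
INNER JOIN agents b ON a.agent_id = b.id

Result:
title          | agent 
---------------+-------
Login fails    | Julia 
Null pointer   | Julia 
Bad redirect   | Julia 
Timeout error  | Zoe   
Memory leak    | Xander
Missing icon   | Xander
Slow page load | Xander
Broken link    | Xander


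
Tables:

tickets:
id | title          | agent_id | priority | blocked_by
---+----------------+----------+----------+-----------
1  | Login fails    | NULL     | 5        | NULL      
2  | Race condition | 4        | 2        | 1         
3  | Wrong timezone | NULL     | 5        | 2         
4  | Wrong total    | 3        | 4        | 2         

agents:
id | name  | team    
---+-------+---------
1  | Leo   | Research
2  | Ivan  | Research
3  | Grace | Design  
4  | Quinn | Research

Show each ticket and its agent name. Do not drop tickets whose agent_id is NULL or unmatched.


LEFT JOIN keeps every row from tickets (the left table); where agent_id has no match in agents, the agent columns become NULL. Walk through each ticket:
  - ticket 1 (Login fails): agent_id=NULL, no match -> kept with NULL
  - ticket 2 (Race condition): agent_id=4 -> matches Quinn
  - ticket 3 (Wrong timezone): agent_id=NULL, no match -> kept with NULL
  - ticket 4 (Wrong total): agent_id=3 -> matches Grace
All 4 rows appear; 2 have NULL agent.

SQL:
SELECT a.title, b.name AS agent
FROM tickets a
LEFT JOIN agents b ON a.agent_id = b.id

Result:
title          | agent
---------------+------
Login fails    | NULL 
Race condition | Quinn
Wrong timezone | NULL 
Wrong total    | Grace


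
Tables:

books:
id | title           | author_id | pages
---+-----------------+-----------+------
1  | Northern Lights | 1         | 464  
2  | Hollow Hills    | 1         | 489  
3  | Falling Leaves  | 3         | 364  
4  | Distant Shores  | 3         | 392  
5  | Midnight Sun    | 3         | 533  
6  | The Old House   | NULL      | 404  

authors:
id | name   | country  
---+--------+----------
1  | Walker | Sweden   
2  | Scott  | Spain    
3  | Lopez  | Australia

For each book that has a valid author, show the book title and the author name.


INNER JOIN keeps only books rows whose author_id matches an id in authors. Walk through each book:
  - book 1 (Northern Lights): author_id=1 -> matches Walker
  - book 2 (Hollow Hills): author_id=1 -> matches Walker
  - book 3 (Falling Leaves): author_id=3 -> matches Lopez
  - book 4 (Distant Shores): author_id=3 -> matches Lopez
  - book 5 (Midnight Sun): author_id=3 -> matches Lopez
  - book 6 (The Old House): author_id=NULL, no match -> dropped
So 1 of 6 rows is dropped.

SQL:
SELECT a.title, b.name AS author
FROM books a
INNER JOIN authors b ON a.author_id = b.id

Result:
title           | author
----------------+-------
Northern Lights | Walker
Hollow Hills    | Walker
Falling Leaves  | Lopez 
Distant Shores  | Lopez 
Midnight Sun    | Lopez 


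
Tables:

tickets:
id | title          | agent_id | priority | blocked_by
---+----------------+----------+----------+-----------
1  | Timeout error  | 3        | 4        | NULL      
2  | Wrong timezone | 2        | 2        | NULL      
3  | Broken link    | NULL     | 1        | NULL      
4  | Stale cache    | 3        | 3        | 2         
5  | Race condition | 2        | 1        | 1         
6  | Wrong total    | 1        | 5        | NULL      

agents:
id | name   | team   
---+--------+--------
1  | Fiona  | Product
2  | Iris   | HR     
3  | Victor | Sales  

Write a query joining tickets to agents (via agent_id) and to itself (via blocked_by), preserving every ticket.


Two LEFT JOINs from the same base table tickets: one to agents via agent_id, one to tickets itself via blocked_by. Both are LEFT so every ticket is preserved.
Match against agents:
  - ticket 1 (Timeout error): agent_id=3 -> matches Victor
  - ticket 2 (Wrong timezone): agent_id=2 -> matches Iris
  - ticket 3 (Broken link): agent_id=NULL, no match -> kept with NULL
  - ticket 4 (Stale cache): agent_id=3 -> matches Victor
  - ticket 5 (Race condition): agent_id=2 -> matches Iris
  - ticket 6 (Wrong total): agent_id=1 -> matches Fiona
Match against tickets (self):
  - ticket 1 (Timeout error): blocked_by=NULL -> NULL
  - ticket 2 (Wrong timezone): blocked_by=NULL -> NULL
  - ticket 3 (Broken link): blocked_by=NULL -> NULL
  - ticket 4 (Stale cache): blocked_by=2 -> Wrong timezone
  - ticket 5 (Race condition): blocked_by=1 -> Timeout error
  - ticket 6 (Wrong total): blocked_by=NULL -> NULL

SQL:
SELECT a.title, b.name AS agent, c.title AS blocked_by
FROM tickets a
LEFT JOIN agents b ON a.agent_id = b.id
LEFT JOIN tickets c ON a.blocked_by = c.id

Result:
title          | agent  | blocked_by    
---------------+--------+---------------
Timeout error  | Victor | NULL          
Wrong timezone | Iris   | NULL          
Broken link    | NULL   | NULL          
Stale cache    | Victor | Wrong timezone
Race condition | Iris   | Timeout error 
Wrong total    | Fiona  | NULL          


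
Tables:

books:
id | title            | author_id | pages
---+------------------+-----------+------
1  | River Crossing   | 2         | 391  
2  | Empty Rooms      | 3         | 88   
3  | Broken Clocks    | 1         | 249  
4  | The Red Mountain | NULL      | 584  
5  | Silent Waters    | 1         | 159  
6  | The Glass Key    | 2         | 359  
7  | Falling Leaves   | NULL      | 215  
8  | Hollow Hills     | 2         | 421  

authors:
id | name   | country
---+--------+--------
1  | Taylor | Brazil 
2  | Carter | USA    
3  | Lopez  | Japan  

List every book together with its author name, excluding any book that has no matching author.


INNER JOIN keeps only books rows whose author_id matches an id in authors. Walk through each book:
  - book 1 (River Crossing): author_id=2 -> matches Carter
  - book 2 (Empty Rooms): author_id=3 -> matches Lopez
  - book 3 (Broken Clocks): author_id=1 -> matches Taylor
  - book 4 (The Red Mountain): author_id=NULL, no match -> dropped
  - book 5 (Silent Waters): author_id=1 -> matches Taylor
  - book 6 (The Glass Key): author_id=2 -> matches Carter
  - book 7 (Falling Leaves): author_id=NULL, no match -> dropped
  - book 8 (Hollow Hills): author_id=2 -> matches Carter
So 2 of 8 rows are dropped.

SQL:
SELECT a.title, b.name AS author
FROM books a
INNER JOIN authors b ON a.author_id = b.id

Result:
title          | author
---------------+-------
River Crossing | Carter
Empty Rooms    | Lopez 
Broken Clocks  | Taylor
Silent Waters  | Taylor
The Glass Key  | Carter
Hollow Hills   | Carter


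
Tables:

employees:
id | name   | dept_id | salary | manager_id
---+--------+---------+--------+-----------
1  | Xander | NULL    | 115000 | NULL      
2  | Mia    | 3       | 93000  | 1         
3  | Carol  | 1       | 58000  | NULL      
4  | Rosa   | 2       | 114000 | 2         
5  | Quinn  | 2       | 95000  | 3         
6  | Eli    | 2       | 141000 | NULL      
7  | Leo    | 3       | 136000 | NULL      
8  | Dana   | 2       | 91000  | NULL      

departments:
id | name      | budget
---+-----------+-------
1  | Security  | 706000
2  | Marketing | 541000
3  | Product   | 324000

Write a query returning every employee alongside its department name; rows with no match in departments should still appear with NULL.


LEFT JOIN keeps every row from employees (the left table); where dept_id has no match in departments, the department columns become NULL. Walk through each employee:
  - employee 1 (Xander): dept_id=NULL, no match -> kept with NULL
  - employee 2 (Mia): dept_id=3 -> matches Product
  - employee 3 (Carol): dept_id=1 -> matches Security
  - employee 4 (Rosa): dept_id=2 -> matches Marketing
  - employee 5 (Quinn): dept_id=2 -> matches Marketing
  - employee 6 (Eli): dept_id=2 -> matches Marketing
  - employee 7 (Leo): dept_id=3 -> matches Product
  - employee 8 (Dana): dept_id=2 -> matches Marketing
All 8 rows appear; 1 has NULL department.

SQL:
SELECT a.name, b.name AS department
FROM employees a
LEFT JOIN departments b ON a.dept_id = b.id

Result:
name   | department
-------+-----------
Xander | NULL      
Mia    | Product   
Carol  | Security  
Rosa   | Marketing 
Quinn  | Marketing 
Eli    | Marketing 
Leo    | Product   
Dana   | Marketing 


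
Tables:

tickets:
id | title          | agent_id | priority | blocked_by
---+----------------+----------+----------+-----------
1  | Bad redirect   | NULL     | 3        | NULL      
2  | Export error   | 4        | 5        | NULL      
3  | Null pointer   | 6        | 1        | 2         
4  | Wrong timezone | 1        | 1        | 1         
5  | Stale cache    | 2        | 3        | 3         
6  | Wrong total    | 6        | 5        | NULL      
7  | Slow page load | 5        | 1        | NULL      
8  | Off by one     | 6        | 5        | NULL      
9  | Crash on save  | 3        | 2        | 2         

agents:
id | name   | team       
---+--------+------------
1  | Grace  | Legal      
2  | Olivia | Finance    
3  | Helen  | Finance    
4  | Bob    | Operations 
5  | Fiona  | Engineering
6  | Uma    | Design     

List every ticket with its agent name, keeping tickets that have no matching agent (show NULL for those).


LEFT JOIN keeps every row from tickets (the left table); where agent_id has no match in agents, the agent columns become NULL. Walk through each ticket:
  - ticket 1 (Bad redirect): agent_id=NULL, no match -> kept with NULL
  - ticket 2 (Export error): agent_id=4 -> matches Bob
  - ticket 3 (Null pointer): agent_id=6 -> matches Uma
  - ticket 4 (Wrong timezone): agent_id=1 -> matches Grace
  - ticket 5 (Stale cache): agent_id=2 -> matches Olivia
  - ticket 6 (Wrong total): agent_id=6 -> matches Uma
  - ticket 7 (Slow page load): agent_id=5 -> matches Fiona
  - ticket 8 (Off by one): agent_id=6 -> matches Uma
  - ticket 9 (Crash on save): agent_id=3 -> matches Helen
All 9 rows appear; 1 has NULL agent.

SQL:
SELECT a.title, b.name AS agent
FROM tickets a
LEFT JOIN agents b ON a.agent_id = b.id

Result:
title          | agent 
---------------+-------
Bad redirect   | NULL  
Export error   | Bob   
Null pointer   | Uma   
Wrong timezone | Grace 
Stale cache    | Olivia
Wrong total    | Uma   
Slow page load | Fiona 
Off by one     | Uma   
Crash on save  | Helen 


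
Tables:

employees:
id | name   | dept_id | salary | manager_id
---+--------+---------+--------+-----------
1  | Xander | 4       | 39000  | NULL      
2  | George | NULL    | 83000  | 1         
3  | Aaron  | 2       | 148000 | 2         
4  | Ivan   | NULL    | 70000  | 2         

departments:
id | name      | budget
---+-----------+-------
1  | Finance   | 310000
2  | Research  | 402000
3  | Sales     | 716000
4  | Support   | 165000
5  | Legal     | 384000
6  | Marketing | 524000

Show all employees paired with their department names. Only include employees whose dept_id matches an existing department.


INNER JOIN keeps only employees rows whose dept_id matches an id in departments. Walk through each employee:
  - employee 1 (Xander): dept_id=4 -> matches Support
  - employee 2 (George): dept_id=NULL, no match -> dropped
  - employee 3 (Aaron): dept_id=2 -> matches Research
  - employee 4 (Ivan): dept_id=NULL, no match -> dropped
So 2 of 4 rows are dropped.

SQL:
SELECT a.name, b.name AS department
FROM employees a
INNER JOIN departments b ON a.dept_id = b.id

Result:
name   | department
-------+-----------
Xander | Support   
Aaron  | Research  


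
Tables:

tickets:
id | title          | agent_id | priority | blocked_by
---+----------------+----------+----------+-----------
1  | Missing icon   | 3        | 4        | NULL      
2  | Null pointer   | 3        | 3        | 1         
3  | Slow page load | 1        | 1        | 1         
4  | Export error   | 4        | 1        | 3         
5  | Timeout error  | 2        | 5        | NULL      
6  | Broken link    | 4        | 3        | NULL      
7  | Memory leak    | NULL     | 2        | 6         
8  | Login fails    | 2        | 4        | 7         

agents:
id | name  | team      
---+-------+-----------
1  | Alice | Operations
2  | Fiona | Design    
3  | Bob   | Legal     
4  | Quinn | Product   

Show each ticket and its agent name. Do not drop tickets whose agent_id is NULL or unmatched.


LEFT JOIN keeps every row from tickets (the left table); where agent_id has no match in agents, the agent columns become NULL. Walk through each ticket:
  - ticket 1 (Missing icon): agent_id=3 -> matches Bob
  - ticket 2 (Null pointer): agent_id=3 -> matches Bob
  - ticket 3 (Slow page load): agent_id=1 -> matches Alice
  - ticket 4 (Export error): agent_id=4 -> matches Quinn
  - ticket 5 (Timeout error): agent_id=2 -> matches Fiona
  - ticket 6 (Broken link): agent_id=4 -> matches Quinn
  - ticket 7 (Memory leak): agent_id=NULL, no match -> kept with NULL
  - ticket 8 (Login fails): agent_id=2 -> matches Fiona
All 8 rows appear; 1 has NULL agent.

SQL:
SELECT a.title, b.name AS agent
FROM tickets a
LEFT JOIN agents b ON a.agent_id = b.id

Result:
title          | agent
---------------+------
Missing icon   | Bob  
Null pointer   | Bob  
Slow page load | Alice
Export error   | Quinn
Timeout error  | Fiona
Broken link    | Quinn
Memory leak    | NULL 
Login fails    | Fiona


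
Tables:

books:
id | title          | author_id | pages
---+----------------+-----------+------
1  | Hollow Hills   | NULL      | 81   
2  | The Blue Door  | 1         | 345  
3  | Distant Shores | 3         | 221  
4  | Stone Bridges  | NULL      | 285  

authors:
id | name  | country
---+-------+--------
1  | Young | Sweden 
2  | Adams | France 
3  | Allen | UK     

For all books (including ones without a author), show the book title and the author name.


LEFT JOIN keeps every row from books (the left table); where author_id has no match in authors, the author columns become NULL. Walk through each book:
  - book 1 (Hollow Hills): author_id=NULL, no match -> kept with NULL
  - book 2 (The Blue Door): author_id=1 -> matches Young
  - book 3 (Distant Shores): author_id=3 -> matches Allen
  - book 4 (Stone Bridges): author_id=NULL, no match -> kept with NULL
All 4 rows appear; 2 have NULL author.

SQL:
SELECT a.title, b.name AS author
FROM books a
LEFT JOIN authors b ON a.author_id = b.id

Result:
title          | author
---------------+-------
Hollow Hills   | NULL  
The Blue Door  | Young 
Distant Shores | Allen 
Stone Bridges  | NULL  


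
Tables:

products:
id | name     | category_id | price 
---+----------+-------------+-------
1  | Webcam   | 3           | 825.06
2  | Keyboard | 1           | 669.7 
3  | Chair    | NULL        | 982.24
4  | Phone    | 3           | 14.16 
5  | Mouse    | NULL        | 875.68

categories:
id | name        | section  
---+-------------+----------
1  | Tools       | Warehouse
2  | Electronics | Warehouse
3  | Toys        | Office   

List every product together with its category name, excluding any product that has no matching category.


INNER JOIN keeps only products rows whose category_id matches an id in categories. Walk through each product:
  - product 1 (Webcam): category_id=3 -> matches Toys
  - product 2 (Keyboard): category_id=1 -> matches Tools
  - product 3 (Chair): category_id=NULL, no match -> dropped
  - product 4 (Phone): category_id=3 -> matches Toys
  - product 5 (Mouse): category_id=NULL, no match -> dropped
So 2 of 5 rows are dropped.

SQL:
SELECT a.name, b.name AS category
FROM products a
INNER JOIN categories b ON a.category_id = b.id

Result:
name     | category
---------+---------
Webcam   | Toys    
Keyboard | Tools   
Phone    | Toys    
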